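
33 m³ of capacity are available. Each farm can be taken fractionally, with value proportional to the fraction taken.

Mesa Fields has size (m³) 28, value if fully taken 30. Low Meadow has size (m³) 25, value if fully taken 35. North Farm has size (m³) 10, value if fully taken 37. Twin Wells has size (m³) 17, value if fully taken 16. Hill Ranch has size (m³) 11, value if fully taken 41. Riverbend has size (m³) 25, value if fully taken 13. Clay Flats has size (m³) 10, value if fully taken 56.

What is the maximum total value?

Sort by value density: Clay Flats 56/10≈5.6, Hill Ranch 41/11≈3.73, North Farm 37/10≈3.7, Low Meadow 35/25≈1.4, Mesa Fields 30/28≈1.07, Twin Wells 16/17≈0.941, Riverbend 13/25≈0.52.
All 10 m³ of Clay Flats fit (value 56) — 23 remain.
Take all of Hill Ranch (11 m³, value 41) — 12 m³ left.
North Farm: take in full, 10 m³ for value 37 — 2 left.
2 m³ left: a 2/25 share of Low Meadow gives 35×2/25 = 2.8.
Total value = 136.8.

136.8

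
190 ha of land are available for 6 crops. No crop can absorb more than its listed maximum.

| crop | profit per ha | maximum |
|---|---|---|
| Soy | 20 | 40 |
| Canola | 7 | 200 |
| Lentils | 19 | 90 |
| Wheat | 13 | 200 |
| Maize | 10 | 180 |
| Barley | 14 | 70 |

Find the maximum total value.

3350

Rank by profit per ha: Soy 20 > Lentils 19 > Barley 14 > Wheat 13 > Maize 10 > Canola 7.
Soy takes 40 to reach its cap of 40 ; 150 left.
Give Lentils 90 to hit its cap of 90 ; 60 left.
Barley: +60 (room for 70) → 60. Pool exhausted.
Total = 20×40 + 19×90 + 14×60 = 3350.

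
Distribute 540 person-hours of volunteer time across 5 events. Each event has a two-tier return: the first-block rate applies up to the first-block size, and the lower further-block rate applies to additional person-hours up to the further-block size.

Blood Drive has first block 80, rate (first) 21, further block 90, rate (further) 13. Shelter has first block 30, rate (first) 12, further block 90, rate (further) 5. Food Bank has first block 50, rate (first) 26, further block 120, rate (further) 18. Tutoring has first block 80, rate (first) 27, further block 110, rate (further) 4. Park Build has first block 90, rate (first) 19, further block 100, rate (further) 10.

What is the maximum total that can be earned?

10540

Order all 10 blocks by rate: Tutoring/T1 27 > Food Bank/T1 26 > Blood Drive/T1 21 > Park Build/T1 19 > Food Bank/T2 18 > Blood Drive/T2 13 > Shelter/T1 12 > Park Build/T2 10 > Shelter/T2 5 > Tutoring/T2 4.
Tutoring T1 at 27: fill all 80 → 460 left.
Fill Food Bank T1 block (50 at 26) → 410 left.
Fill Blood Drive T1 block (80 at 21) → 330 left.
Park Build T1 at 19: fill all 90 → 240 left.
Food Bank/T2 (18): +120 → 120 left.
Blood Drive T2 at 13: fill all 90 → 30 left.
Shelter/T1 (12): +30 → 0 left.
Total = 27×80 + 26×50 + 21×80 + 19×90 + 18×120 + 13×90 + 12×30 = 10540.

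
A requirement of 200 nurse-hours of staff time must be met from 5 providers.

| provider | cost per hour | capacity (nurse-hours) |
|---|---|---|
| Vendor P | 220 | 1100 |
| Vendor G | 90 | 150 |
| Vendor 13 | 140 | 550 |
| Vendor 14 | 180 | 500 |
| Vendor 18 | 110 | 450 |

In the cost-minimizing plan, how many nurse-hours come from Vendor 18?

Use providers in increasing cost order.
Take 150 from Vendor G at 90 ; need 50 more.
Take 50 from Vendor 18 at 110 to finish.
Vendor 13, Vendor 14, Vendor P: unused.

50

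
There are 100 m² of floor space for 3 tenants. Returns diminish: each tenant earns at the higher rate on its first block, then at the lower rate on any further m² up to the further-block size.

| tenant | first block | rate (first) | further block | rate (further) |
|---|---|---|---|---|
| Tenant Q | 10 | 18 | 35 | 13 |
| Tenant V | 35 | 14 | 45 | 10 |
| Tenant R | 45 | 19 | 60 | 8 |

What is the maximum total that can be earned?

1655

Rank every tier by rate: Tenant R/T1 19 > Tenant Q/T1 18 > Tenant V/T1 14 > Tenant Q/T2 13 > Tenant V/T2 10 > Tenant R/T2 8.
Tenant R T1 at 19: fill all 45 → 55 left.
Tenant Q/T1 (18): +10 → 45 left.
Fill Tenant V T1 block (35 at 14) → 10 left.
Tenant Q/T2: +10 of 35 at 13; pool empty.
Total = 19×45 + 18×10 + 14×35 + 13×10 = 1655.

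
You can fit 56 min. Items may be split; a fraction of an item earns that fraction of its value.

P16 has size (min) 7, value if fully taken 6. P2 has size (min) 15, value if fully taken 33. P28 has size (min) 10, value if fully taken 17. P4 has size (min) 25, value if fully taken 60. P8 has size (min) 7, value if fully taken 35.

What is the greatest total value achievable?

143.3

Sort by value density: P8 35/7≈5, P4 60/25≈2.4, P2 33/15≈2.2, P28 17/10≈1.7, P16 6/7≈0.857.
Take all of P8 (7 min, value 35) → 49 min left.
All 25 min of P4 fit (value 60) → 24 remain.
All 15 min of P2 fit (value 33) → 9 remain.
Fill the last 9 min with part of P28: 9/10 of it earns 15.3.
Total value = 143.3.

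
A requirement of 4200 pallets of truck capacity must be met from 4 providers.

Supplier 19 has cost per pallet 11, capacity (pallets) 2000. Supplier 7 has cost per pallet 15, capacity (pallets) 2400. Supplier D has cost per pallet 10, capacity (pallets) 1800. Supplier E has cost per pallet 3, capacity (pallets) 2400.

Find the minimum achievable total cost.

25200

Use providers in increasing cost order.
Supplier E at 3: take all 2400 pallets ; 1800 still needed.
Take 1800 from Supplier D at 10 ; need 0 more.
Supplier 19, Supplier 7: unused.
Cost = 2400×3 + 1800×10 = 25200.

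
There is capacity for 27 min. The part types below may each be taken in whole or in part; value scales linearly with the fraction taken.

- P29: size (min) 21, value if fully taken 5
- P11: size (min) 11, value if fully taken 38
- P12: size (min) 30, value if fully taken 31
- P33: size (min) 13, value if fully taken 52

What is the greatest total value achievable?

Rank by value-to-size ratio: P33 52/13≈4, P11 38/11≈3.45, P12 31/30≈1.03, P29 5/21≈0.238.
All 13 min of P33 fit (value 52) ; 14 remain.
Take all of P11 (11 min, value 38) ; 3 min left.
3 min left: a 3/30 share of P12 gives 31×3/30 = 3.1.
Total value = 93.1.

93.1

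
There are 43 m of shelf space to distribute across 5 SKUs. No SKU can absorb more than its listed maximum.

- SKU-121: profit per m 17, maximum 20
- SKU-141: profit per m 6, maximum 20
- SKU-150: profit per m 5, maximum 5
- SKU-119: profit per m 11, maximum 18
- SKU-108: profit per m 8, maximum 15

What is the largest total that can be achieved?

578

Highest profit per m first: SKU-121 17 > SKU-119 11 > SKU-108 8 > SKU-141 6 > SKU-150 5.
SKU-121: +20 to 20 (cap) — 23 left.
Give SKU-119 18 to hit its cap of 18 — 5 left.
SKU-108: +5 (room for 15) → 5. Pool exhausted.
Total = 17×20 + 11×18 + 8×5 = 578.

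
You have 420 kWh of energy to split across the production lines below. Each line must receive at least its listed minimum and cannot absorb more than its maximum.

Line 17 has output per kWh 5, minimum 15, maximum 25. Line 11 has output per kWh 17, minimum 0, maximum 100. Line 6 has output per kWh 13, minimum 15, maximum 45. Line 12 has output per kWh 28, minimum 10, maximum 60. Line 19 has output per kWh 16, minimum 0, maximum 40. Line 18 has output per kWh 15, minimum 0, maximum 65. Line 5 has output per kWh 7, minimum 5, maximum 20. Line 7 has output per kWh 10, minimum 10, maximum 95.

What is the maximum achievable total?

Meeting every minimum uses 15+0+15+10+0+0+5+10 = 55 kWh, leaving 365.
Highest output per kWh first: Line 12 28 > Line 11 17 > Line 19 16 > Line 18 15 > Line 6 13 > Line 7 10 > Line 5 7 > Line 17 5.
Line 12: +50 to 60 (cap) ; 315 left.
Give Line 11 100 more to hit its cap of 100 ; 215 left.
Give Line 19 40 more to hit its cap of 40 ; 175 left.
Line 18: +65 to 65 (cap) ; 110 left.
Line 6: +30 to 45 (cap) ; 80 left.
Only 80 left; Line 7 takes them to reach 90.
Total = 5×15 + 17×100 + 13×45 + 28×60 + 16×40 + 15×65 + 7×5 + 10×90 = 6590.

6590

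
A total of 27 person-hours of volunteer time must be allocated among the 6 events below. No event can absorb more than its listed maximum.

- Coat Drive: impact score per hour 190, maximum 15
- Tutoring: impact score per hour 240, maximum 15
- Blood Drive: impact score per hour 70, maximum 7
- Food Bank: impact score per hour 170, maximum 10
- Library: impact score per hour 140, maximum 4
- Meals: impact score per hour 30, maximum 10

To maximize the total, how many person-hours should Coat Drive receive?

12

Order the events by impact score per hour: Tutoring 240 > Coat Drive 190 > Food Bank 170 > Library 140 > Blood Drive 70 > Meals 30.
Give Tutoring 15 to hit its cap of 15 — 12 left.
Only 12 left; Coat Drive takes them to reach 12.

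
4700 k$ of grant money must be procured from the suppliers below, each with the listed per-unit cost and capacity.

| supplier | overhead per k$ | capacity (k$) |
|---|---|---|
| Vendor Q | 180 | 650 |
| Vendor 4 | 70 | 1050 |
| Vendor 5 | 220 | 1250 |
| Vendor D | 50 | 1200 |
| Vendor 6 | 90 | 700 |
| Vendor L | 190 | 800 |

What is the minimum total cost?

Fill from the cheapest supplier first.
Take 1200 from Vendor D at 50 — need 3500 more.
Take 1050 from Vendor 4 at 70 — need 2450 more.
Vendor 6 at 90: take all 700 k$ — 1750 still needed.
Vendor Q (180): use full 650 — 1100 k$ to go.
Vendor L (190): use full 800 — 300 k$ to go.
Vendor 5 (220): take the remaining 300 — done.
Cost = 1200×50 + 1050×70 + 700×90 + 650×180 + 800×190 + 300×220 = 531500.

531500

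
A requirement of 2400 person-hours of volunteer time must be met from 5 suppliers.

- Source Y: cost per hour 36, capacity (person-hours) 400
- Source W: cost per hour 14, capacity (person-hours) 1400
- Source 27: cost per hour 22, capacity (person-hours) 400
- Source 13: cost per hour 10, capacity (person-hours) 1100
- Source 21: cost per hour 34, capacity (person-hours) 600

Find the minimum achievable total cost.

Use suppliers in increasing cost order.
Take 1100 from Source 13 at 10 ; need 1300 more.
Source W (14): take the remaining 1300 ; done.
Source 27, Source 21, Source Y: unused.
Cost = 1100×10 + 1300×14 = 29200.

29200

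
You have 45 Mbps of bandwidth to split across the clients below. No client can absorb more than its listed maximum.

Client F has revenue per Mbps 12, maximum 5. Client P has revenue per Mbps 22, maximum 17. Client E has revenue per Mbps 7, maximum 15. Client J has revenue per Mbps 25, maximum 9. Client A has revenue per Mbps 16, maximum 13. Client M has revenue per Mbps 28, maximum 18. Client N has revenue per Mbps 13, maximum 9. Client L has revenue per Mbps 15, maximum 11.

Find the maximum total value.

Order the clients by revenue per Mbps: Client M 28 > Client J 25 > Client P 22 > Client A 16 > Client L 15 > Client N 13 > Client F 12 > Client E 7.
Give Client M 18 to hit its cap of 18 ; 27 left.
Client J takes 9 to reach its cap of 9 ; 18 left.
Give Client P 17 to hit its cap of 17 ; 1 left.
Only 1 left; Client A takes them to reach 1.
Total = 22×17 + 25×9 + 16×1 + 28×18 = 1119.

1119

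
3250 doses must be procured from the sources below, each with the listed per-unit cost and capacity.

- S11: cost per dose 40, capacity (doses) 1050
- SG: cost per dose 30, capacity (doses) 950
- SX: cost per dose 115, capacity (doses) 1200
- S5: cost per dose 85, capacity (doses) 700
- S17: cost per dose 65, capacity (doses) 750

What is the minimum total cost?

161750

Fill from the cheapest source first.
SG (30): use full 950 ; 2300 doses to go.
Take 1050 from S11 at 40 ; need 1250 more.
S17 (65): use full 750 ; 500 doses to go.
S5 (85): take the remaining 500 ; done.
SX: unused.
Cost = 950×30 + 1050×40 + 750×65 + 500×85 = 161750.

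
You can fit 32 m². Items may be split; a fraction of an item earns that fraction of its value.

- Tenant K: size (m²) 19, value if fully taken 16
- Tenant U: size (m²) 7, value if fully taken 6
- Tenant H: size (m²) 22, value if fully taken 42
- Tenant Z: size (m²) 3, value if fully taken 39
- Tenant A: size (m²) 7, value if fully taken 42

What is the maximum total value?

Best value per unit of size first: Tenant Z 39/3≈13, Tenant A 42/7≈6, Tenant H 42/22≈1.91, Tenant U 6/7≈0.857, Tenant K 16/19≈0.842.
All 3 m² of Tenant Z fit (value 39) → 29 remain.
Tenant A: take in full, 7 m² for value 42 → 22 left.
All 22 m² of Tenant H fit (value 42) → 0 remain.
Total value = 123.

123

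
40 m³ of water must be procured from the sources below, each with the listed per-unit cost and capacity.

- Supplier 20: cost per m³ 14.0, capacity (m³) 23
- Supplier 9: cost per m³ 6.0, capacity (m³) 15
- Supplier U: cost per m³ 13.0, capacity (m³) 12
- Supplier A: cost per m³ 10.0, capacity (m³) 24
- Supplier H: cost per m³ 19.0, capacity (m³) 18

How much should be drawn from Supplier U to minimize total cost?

Fill from the cheapest source first.
Supplier 9 at 6.0: take all 15 m³ → 25 still needed.
Take 24 from Supplier A at 10.0 → need 1 more.
Supplier U (13.0): take the remaining 1 → done.
Supplier 20, Supplier H: unused.

1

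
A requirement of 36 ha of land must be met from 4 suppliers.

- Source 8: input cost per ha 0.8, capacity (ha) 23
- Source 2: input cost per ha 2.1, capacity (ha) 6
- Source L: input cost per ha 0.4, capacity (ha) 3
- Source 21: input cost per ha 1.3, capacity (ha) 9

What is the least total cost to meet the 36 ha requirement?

Cheapest first:
Take 3 from Source L at 0.4 → need 33 more.
Source 8 (0.8): use full 23 → 10 ha to go.
Source 21 (1.3): use full 9 → 1 ha to go.
Source 2 (2.1): take the remaining 1 → done.
Cost = 3×0.4 + 23×0.8 + 9×1.3 + 1×2.1 = 33.4.

33.4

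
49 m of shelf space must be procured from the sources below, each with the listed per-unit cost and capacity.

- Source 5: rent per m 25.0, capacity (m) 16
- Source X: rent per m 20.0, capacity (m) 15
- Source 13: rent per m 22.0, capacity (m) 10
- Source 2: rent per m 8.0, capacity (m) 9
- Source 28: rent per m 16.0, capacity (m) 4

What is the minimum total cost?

931

Cheapest first:
Source 2 (8.0): use full 9 — 40 m to go.
Take 4 from Source 28 at 16.0 — need 36 more.
Take 15 from Source X at 20.0 — need 21 more.
Source 13 (22.0): use full 10 — 11 m to go.
Source 5 at 25.0: take 11 of its 16 — requirement met.
Cost = 9×8.0 + 4×16.0 + 15×20.0 + 10×22.0 + 11×25.0 = 931.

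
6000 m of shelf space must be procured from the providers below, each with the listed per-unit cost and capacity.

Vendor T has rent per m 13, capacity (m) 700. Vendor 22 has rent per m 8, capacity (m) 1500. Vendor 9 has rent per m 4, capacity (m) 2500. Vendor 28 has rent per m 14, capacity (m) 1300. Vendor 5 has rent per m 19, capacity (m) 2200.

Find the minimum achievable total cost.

Cheapest first:
Vendor 9 (4): use full 2500 — 3500 m to go.
Vendor 22 (8): use full 1500 — 2000 m to go.
Vendor T (13): use full 700 — 1300 m to go.
Vendor 28 at 14: take all 1300 m — 0 still needed.
Vendor 5: unused.
Cost = 2500×4 + 1500×8 + 700×13 + 1300×14 = 49300.

49300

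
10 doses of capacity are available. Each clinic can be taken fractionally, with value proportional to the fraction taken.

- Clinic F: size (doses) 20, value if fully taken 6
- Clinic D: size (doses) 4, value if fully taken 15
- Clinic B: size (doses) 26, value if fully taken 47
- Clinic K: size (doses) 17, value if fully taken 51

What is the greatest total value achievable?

33

Best value per unit of size first: Clinic D 15/4≈3.75, Clinic K 51/17≈3, Clinic B 47/26≈1.81, Clinic F 6/20≈0.3.
Take all of Clinic D (4 doses, value 15) — 6 doses left.
Fill the last 6 doses with part of Clinic K: 6/17 of it earns 18.
Total value = 33.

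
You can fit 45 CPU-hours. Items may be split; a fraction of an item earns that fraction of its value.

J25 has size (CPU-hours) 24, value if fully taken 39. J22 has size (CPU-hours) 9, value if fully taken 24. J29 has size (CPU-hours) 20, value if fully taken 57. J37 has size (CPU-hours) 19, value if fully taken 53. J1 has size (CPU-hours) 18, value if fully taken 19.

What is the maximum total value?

126

Sort by value density: J29 57/20≈2.85, J37 53/19≈2.79, J22 24/9≈2.67, J25 39/24≈1.62, J1 19/18≈1.06.
Take all of J29 (20 CPU-hours, value 57) — 25 CPU-hours left.
Take all of J37 (19 CPU-hours, value 53) — 6 CPU-hours left.
6 CPU-hours left: a 6/9 share of J22 gives 24×6/9 = 16.
Total value = 126.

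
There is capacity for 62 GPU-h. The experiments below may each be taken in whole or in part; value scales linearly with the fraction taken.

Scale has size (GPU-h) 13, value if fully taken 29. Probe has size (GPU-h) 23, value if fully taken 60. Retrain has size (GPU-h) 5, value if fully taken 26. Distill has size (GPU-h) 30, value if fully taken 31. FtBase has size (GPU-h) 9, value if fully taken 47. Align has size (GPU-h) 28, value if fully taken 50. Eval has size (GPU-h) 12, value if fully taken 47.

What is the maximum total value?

Rank by value-to-size ratio: FtBase 47/9≈5.22, Retrain 26/5≈5.2, Eval 47/12≈3.92, Probe 60/23≈2.61, Scale 29/13≈2.23, Align 50/28≈1.79, Distill 31/30≈1.03.
All 9 GPU-h of FtBase fit (value 47) — 53 remain.
All 5 GPU-h of Retrain fit (value 26) — 48 remain.
Eval: take in full, 12 GPU-h for value 47 — 36 left.
All 23 GPU-h of Probe fit (value 60) — 13 remain.
All 13 GPU-h of Scale fit (value 29) — 0 remain.
Total value = 209.

209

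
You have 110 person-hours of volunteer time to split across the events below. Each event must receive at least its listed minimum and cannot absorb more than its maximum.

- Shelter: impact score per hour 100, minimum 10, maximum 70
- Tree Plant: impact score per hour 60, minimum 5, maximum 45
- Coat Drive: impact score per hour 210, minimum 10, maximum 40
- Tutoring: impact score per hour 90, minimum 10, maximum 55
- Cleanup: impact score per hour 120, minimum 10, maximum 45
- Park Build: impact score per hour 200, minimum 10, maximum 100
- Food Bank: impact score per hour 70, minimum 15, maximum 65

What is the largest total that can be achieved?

16850

Meeting every minimum uses 10+5+10+10+10+10+15 = 70 person-hours, leaving 40.
Rank by impact score per hour: Coat Drive 210 > Park Build 200 > Cleanup 120 > Shelter 100 > Tutoring 90 > Food Bank 70 > Tree Plant 60.
Coat Drive: +30 to 40 (cap) → 10 left.
Only 10 left; Park Build takes them to reach 20.
Total = 100×10 + 60×5 + 210×40 + 90×10 + 120×10 + 200×20 + 70×15 = 16850.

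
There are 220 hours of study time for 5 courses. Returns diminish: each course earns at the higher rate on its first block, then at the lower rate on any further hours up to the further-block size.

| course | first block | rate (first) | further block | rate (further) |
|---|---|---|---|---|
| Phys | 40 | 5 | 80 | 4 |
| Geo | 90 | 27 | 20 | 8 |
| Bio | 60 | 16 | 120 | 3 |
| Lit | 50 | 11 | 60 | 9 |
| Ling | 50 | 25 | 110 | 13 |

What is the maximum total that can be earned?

Order all 10 blocks by rate: Geo/T1 27 > Ling/T1 25 > Bio/T1 16 > Ling/T2 13 > Lit/T1 11 > Lit/T2 9 > Geo/T2 8 > Phys/T1 5 > Phys/T2 4 > Bio/T2 3.
Geo/T1 (27): +90 → 130 left.
Fill Ling T1 block (50 at 25) → 80 left.
Fill Bio T1 block (60 at 16) → 20 left.
20 remain; put them into Ling T2 at 13.
Total = 27×90 + 25×50 + 16×60 + 13×20 = 4900.

4900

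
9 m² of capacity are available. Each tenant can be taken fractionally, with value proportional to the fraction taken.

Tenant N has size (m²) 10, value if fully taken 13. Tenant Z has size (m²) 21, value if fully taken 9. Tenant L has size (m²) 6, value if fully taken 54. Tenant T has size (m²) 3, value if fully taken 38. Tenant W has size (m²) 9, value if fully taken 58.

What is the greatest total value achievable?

92

Rank by value-to-size ratio: Tenant T 38/3≈12.7, Tenant L 54/6≈9, Tenant W 58/9≈6.44, Tenant N 13/10≈1.3, Tenant Z 9/21≈0.429.
Tenant T: take in full, 3 m² for value 38 — 6 left.
Tenant L: take in full, 6 m² for value 54 — 0 left.
Total value = 92.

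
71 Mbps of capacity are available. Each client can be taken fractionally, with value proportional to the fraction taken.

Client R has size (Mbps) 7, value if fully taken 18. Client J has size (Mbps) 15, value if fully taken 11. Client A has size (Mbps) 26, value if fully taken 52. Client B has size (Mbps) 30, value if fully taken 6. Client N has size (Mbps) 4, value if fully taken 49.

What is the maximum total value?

133.8

Best value per unit of size first: Client N 49/4≈12.2, Client R 18/7≈2.57, Client A 52/26≈2, Client J 11/15≈0.733, Client B 6/30≈0.2.
Client N: take in full, 4 Mbps for value 49 → 67 left.
Client R: take in full, 7 Mbps for value 18 → 60 left.
Take all of Client A (26 Mbps, value 52) → 34 Mbps left.
Take all of Client J (15 Mbps, value 11) → 19 Mbps left.
Fill the last 19 Mbps with part of Client B: 19/30 of it earns 3.8.
Total value = 133.8.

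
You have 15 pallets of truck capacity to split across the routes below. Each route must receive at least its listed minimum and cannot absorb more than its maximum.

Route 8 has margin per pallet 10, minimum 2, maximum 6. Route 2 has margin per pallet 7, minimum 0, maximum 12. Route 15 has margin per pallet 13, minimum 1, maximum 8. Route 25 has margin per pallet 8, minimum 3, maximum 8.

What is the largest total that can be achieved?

168

Meeting every minimum uses 2+0+1+3 = 6 pallets, leaving 9.
Rank by margin per pallet: Route 15 13 > Route 8 10 > Route 25 8 > Route 2 7.
Give Route 15 7 more to hit its cap of 8 ; 2 left.
Route 8 has room for 4 more but only 2 remain, so it gets 4.
Total = 10×4 + 13×8 + 8×3 = 168.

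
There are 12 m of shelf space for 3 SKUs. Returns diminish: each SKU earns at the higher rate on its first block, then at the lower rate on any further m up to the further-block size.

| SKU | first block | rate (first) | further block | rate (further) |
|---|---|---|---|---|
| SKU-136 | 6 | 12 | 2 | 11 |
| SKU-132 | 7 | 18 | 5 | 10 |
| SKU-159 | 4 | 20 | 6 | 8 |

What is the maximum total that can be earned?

Treat each block as its own option and order by rate: SKU-159/tier1 20 > SKU-132/tier1 18 > SKU-136/tier1 12 > SKU-136/tier2 11 > SKU-132/tier2 10 > SKU-159/tier2 8.
SKU-159 tier1 at 20: fill all 4 ; 8 left.
SKU-132/tier1 (18): +7 ; 1 left.
SKU-136/tier1: +1 of 6 at 12; pool empty.
Total = 20×4 + 18×7 + 12×1 = 218.

218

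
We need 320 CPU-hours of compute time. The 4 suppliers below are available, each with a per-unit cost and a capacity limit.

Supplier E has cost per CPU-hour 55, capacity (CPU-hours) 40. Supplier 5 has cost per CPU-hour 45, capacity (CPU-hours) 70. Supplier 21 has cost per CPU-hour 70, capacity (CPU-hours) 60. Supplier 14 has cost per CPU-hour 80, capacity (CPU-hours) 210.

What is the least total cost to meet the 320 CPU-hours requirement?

Fill from the cheapest supplier first.
Supplier 5 (45): use full 70 — 250 CPU-hours to go.
Take 40 from Supplier E at 55 — need 210 more.
Supplier 21 at 70: take all 60 CPU-hours — 150 still needed.
Supplier 14 at 80: take 150 of its 210 — requirement met.
Cost = 70×45 + 40×55 + 60×70 + 150×80 = 21550.

21550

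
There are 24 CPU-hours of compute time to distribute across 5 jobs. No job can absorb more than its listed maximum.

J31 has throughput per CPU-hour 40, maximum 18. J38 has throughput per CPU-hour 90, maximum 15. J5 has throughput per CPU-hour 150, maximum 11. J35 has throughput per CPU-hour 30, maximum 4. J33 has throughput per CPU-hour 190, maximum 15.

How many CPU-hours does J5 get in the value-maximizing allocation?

Order the jobs by throughput per CPU-hour: J33 190 > J5 150 > J38 90 > J31 40 > J35 30.
J33 takes 15 to reach its cap of 15 ; 9 left.
J5: +9 (room for 11) → 9. Pool exhausted.

9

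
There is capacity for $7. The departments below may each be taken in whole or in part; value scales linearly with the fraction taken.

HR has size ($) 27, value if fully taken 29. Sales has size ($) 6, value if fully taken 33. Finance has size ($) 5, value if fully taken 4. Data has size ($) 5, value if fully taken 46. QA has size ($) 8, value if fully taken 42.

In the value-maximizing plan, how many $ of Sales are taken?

Best value per unit of size first: Data 46/5≈9.2, Sales 33/6≈5.5, QA 42/8≈5.25, HR 29/27≈1.07, Finance 4/5≈0.8.
Take all of Data (5 $, value 46) → 2 $ left.
Only 2 $ remain; take 2/6 of Sales for value 33×2/6 = 11.

2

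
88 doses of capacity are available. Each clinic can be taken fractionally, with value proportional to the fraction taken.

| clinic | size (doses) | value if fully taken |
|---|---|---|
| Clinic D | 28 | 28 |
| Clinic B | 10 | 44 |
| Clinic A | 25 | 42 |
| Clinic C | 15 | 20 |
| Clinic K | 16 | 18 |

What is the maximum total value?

Best value per unit of size first: Clinic B 44/10≈4.4, Clinic A 42/25≈1.68, Clinic C 20/15≈1.33, Clinic K 18/16≈1.12, Clinic D 28/28≈1.
Take all of Clinic B (10 doses, value 44) ; 78 doses left.
Clinic A: take in full, 25 doses for value 42 ; 53 left.
Clinic C: take in full, 15 doses for value 20 ; 38 left.
Clinic K: take in full, 16 doses for value 18 ; 22 left.
Only 22 doses remain; take 22/28 of Clinic D for value 28×22/28 = 22.
Total value = 146.

146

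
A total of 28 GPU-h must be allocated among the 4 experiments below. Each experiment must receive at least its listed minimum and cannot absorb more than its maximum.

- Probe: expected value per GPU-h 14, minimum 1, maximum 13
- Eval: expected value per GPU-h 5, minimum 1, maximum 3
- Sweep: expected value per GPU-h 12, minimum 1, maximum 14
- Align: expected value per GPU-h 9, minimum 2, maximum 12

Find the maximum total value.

Meeting every minimum uses 1+1+1+2 = 5 GPU-h, leaving 23.
Rank by expected value per GPU-h: Probe 14 > Sweep 12 > Align 9 > Eval 5.
Give Probe 12 more to hit its cap of 13 — 11 left.
Only 11 left; Sweep takes them to reach 12.
Total = 14×13 + 5×1 + 12×12 + 9×2 = 349.

349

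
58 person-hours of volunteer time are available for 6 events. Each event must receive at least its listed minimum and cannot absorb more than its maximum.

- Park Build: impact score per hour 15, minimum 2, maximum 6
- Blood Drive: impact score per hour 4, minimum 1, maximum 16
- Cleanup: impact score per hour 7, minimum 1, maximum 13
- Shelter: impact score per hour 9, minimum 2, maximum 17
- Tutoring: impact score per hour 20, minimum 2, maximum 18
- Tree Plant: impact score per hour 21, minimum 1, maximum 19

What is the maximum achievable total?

Meeting every minimum uses 2+1+1+2+2+1 = 9 person-hours, leaving 49.
Rank by impact score per hour: Tree Plant 21 > Tutoring 20 > Park Build 15 > Shelter 9 > Cleanup 7 > Blood Drive 4.
Give Tree Plant 18 more to hit its cap of 19 → 31 left.
Tutoring: +16 to 18 (cap) → 15 left.
Park Build: +4 to 6 (cap) → 11 left.
Only 11 left; Shelter takes them to reach 13.
Total = 15×6 + 4×1 + 7×1 + 9×13 + 20×18 + 21×19 = 977.

977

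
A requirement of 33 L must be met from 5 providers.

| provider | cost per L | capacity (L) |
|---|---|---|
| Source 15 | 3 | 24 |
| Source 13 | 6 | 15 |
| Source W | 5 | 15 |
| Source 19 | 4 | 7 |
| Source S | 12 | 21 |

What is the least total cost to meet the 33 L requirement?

Use providers in increasing cost order.
Source 15 (3): use full 24 → 9 L to go.
Source 19 (4): use full 7 → 2 L to go.
Source W (5): take the remaining 2 → done.
Source 13, Source S: unused.
Cost = 24×3 + 7×4 + 2×5 = 110.

110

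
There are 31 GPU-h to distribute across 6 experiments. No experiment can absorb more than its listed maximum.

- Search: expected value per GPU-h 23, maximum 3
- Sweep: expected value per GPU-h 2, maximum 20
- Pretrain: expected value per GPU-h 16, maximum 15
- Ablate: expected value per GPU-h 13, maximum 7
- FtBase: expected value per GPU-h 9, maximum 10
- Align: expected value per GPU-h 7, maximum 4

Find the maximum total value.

Rank by expected value per GPU-h: Search 23 > Pretrain 16 > Ablate 13 > FtBase 9 > Align 7 > Sweep 2.
Search takes 3 to reach its cap of 3 — 28 left.
Give Pretrain 15 to hit its cap of 15 — 13 left.
Ablate takes 7 to reach its cap of 7 — 6 left.
Only 6 left; FtBase takes them to reach 6.
Total = 23×3 + 16×15 + 13×7 + 9×6 = 454.

454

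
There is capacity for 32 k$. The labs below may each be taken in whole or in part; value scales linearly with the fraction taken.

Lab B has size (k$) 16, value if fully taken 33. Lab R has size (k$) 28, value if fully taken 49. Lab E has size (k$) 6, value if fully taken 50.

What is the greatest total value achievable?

Best value per unit of size first: Lab E 50/6≈8.33, Lab B 33/16≈2.06, Lab R 49/28≈1.75.
Lab E: take in full, 6 k$ for value 50 → 26 left.
Take all of Lab B (16 k$, value 33) → 10 k$ left.
Fill the last 10 k$ with part of Lab R: 10/28 of it earns 17.5.
Total value = 100.5.

100.5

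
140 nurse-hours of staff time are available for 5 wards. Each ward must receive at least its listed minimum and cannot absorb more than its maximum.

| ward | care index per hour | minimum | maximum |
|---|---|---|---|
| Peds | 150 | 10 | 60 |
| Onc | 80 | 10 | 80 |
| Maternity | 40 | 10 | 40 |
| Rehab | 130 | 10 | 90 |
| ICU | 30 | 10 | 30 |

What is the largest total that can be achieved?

Meeting every minimum uses 10+10+10+10+10 = 50 nurse-hours, leaving 90.
Highest care index per hour first: Peds 150 > Rehab 130 > Onc 80 > Maternity 40 > ICU 30.
Give Peds 50 more to hit its cap of 60 ; 40 left.
Only 40 left; Rehab takes them to reach 50.
Total = 150×60 + 80×10 + 40×10 + 130×50 + 30×10 = 17000.

17000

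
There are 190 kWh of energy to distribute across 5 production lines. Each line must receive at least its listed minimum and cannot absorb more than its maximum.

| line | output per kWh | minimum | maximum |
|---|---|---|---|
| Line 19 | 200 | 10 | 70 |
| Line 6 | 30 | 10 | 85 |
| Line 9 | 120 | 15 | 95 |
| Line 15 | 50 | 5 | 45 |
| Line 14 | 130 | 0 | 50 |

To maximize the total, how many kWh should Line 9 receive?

55

Meeting every minimum uses 10+10+15+5+0 = 40 kWh, leaving 150.
Highest output per kWh first: Line 19 200 > Line 14 130 > Line 9 120 > Line 15 50 > Line 6 30.
Give Line 19 60 more to hit its cap of 70 → 90 left.
Line 14 takes 50 more to reach its cap of 50 → 40 left.
Line 9 has room for 80 more but only 40 remain, so it gets 55.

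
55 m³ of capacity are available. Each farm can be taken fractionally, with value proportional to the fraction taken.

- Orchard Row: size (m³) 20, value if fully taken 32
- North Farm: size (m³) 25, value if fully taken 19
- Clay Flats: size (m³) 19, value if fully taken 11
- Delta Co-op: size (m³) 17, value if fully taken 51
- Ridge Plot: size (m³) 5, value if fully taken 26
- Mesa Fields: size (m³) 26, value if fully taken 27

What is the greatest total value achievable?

Rank by value-to-size ratio: Ridge Plot 26/5≈5.2, Delta Co-op 51/17≈3, Orchard Row 32/20≈1.6, Mesa Fields 27/26≈1.04, North Farm 19/25≈0.76, Clay Flats 11/19≈0.579.
All 5 m³ of Ridge Plot fit (value 26) — 50 remain.
Delta Co-op: take in full, 17 m³ for value 51 — 33 left.
Orchard Row: take in full, 20 m³ for value 32 — 13 left.
13 m³ left: a 13/26 share of Mesa Fields gives 27×13/26 = 13.5.
Total value = 122.5.

122.5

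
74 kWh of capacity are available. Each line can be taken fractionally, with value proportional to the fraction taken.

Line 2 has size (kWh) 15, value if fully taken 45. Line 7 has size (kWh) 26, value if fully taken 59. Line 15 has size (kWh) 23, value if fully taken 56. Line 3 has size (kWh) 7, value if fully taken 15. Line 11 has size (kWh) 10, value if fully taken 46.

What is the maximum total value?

Rank by value-to-size ratio: Line 11 46/10≈4.6, Line 2 45/15≈3, Line 15 56/23≈2.43, Line 7 59/26≈2.27, Line 3 15/7≈2.14.
All 10 kWh of Line 11 fit (value 46) — 64 remain.
All 15 kWh of Line 2 fit (value 45) — 49 remain.
All 23 kWh of Line 15 fit (value 56) — 26 remain.
Line 7: take in full, 26 kWh for value 59 — 0 left.
Total value = 206.

206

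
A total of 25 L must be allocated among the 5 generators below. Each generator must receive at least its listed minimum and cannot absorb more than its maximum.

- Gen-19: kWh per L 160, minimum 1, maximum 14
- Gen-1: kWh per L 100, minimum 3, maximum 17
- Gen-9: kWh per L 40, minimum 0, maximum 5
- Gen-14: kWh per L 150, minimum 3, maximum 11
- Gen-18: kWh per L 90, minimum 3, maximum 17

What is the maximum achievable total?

Meeting every minimum uses 1+3+0+3+3 = 10 L, leaving 15.
Highest kWh per L first: Gen-19 160 > Gen-14 150 > Gen-1 100 > Gen-18 90 > Gen-9 40.
Gen-19 takes 13 more to reach its cap of 14 ; 2 left.
Only 2 left; Gen-14 takes them to reach 5.
Total = 160×14 + 100×3 + 150×5 + 90×3 = 3560.

3560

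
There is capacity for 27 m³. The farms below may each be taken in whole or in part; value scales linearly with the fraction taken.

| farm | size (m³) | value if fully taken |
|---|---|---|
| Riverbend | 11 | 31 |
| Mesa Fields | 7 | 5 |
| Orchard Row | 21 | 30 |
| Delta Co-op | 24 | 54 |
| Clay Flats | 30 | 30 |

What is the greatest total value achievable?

Sort by value density: Riverbend 31/11≈2.82, Delta Co-op 54/24≈2.25, Orchard Row 30/21≈1.43, Clay Flats 30/30≈1, Mesa Fields 5/7≈0.714.
All 11 m³ of Riverbend fit (value 31) — 16 remain.
Only 16 m³ remain; take 16/24 of Delta Co-op for value 54×16/24 = 36.
Total value = 67.

67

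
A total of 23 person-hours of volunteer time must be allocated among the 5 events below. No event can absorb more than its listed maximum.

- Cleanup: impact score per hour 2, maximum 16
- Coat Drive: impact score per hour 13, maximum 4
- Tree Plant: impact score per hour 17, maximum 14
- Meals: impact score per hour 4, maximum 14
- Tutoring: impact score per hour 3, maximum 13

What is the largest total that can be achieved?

310

Highest impact score per hour first: Tree Plant 17 > Coat Drive 13 > Meals 4 > Tutoring 3 > Cleanup 2.
Give Tree Plant 14 to hit its cap of 14 → 9 left.
Coat Drive takes 4 to reach its cap of 4 → 5 left.
Meals: +5 (room for 14) → 5. Pool exhausted.
Total = 13×4 + 17×14 + 4×5 = 310.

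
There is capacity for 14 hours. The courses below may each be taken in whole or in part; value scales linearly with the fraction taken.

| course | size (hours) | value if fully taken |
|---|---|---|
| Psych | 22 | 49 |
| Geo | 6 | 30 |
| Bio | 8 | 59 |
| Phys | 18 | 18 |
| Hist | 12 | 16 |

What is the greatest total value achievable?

Rank by value-to-size ratio: Bio 59/8≈7.38, Geo 30/6≈5, Psych 49/22≈2.23, Hist 16/12≈1.33, Phys 18/18≈1.
All 8 hours of Bio fit (value 59) — 6 remain.
Geo: take in full, 6 hours for value 30 — 0 left.
Total value = 89.

89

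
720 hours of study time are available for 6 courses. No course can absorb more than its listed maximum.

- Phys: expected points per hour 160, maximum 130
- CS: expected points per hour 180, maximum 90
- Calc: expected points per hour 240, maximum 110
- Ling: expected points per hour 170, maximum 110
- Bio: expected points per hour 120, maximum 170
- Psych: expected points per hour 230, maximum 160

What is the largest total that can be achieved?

133300

Highest expected points per hour first: Calc 240 > Psych 230 > CS 180 > Ling 170 > Phys 160 > Bio 120.
Calc takes 110 to reach its cap of 110 — 610 left.
Psych takes 160 to reach its cap of 160 — 450 left.
CS: +90 to 90 (cap) — 360 left.
Give Ling 110 to hit its cap of 110 — 250 left.
Phys takes 130 to reach its cap of 130 — 120 left.
Bio: +120 (room for 170) → 120. Pool exhausted.
Total = 160×130 + 180×90 + 240×110 + 170×110 + 120×120 + 230×160 = 133300.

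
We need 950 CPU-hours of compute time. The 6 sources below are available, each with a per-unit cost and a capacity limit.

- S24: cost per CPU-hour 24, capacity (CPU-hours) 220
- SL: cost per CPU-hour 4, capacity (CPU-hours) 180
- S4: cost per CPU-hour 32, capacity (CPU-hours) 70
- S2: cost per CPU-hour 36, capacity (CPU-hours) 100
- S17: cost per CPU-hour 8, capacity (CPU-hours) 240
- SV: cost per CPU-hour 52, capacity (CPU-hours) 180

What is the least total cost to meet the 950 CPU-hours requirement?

21040

Fill from the cheapest source first.
Take 180 from SL at 4 — need 770 more.
Take 240 from S17 at 8 — need 530 more.
S24 at 24: take all 220 CPU-hours — 310 still needed.
S4 (32): use full 70 — 240 CPU-hours to go.
Take 100 from S2 at 36 — need 140 more.
Take 140 from SV at 52 to finish.
Cost = 180×4 + 240×8 + 220×24 + 70×32 + 100×36 + 140×52 = 21040.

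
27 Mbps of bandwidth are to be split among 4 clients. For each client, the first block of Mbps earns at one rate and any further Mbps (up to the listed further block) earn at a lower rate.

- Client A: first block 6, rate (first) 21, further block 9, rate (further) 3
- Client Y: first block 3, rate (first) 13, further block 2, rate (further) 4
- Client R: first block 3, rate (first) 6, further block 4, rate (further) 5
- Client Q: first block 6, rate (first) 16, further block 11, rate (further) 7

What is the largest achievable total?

344

Rank every tier by rate: Client A/tier1 21 > Client Q/tier1 16 > Client Y/tier1 13 > Client Q/tier2 7 > Client R/tier1 6 > Client R/tier2 5 > Client Y/tier2 4 > Client A/tier2 3.
Client A tier1 at 21: fill all 6 — 21 left.
Fill Client Q tier1 block (6 at 16) — 15 left.
Client Y/tier1 (13): +3 — 12 left.
Client Q/tier2 (7): +11 — 1 left.
Client R tier1 at 6: only 1 left, fill 1.
Total = 21×6 + 16×6 + 13×3 + 7×11 + 6×1 = 344.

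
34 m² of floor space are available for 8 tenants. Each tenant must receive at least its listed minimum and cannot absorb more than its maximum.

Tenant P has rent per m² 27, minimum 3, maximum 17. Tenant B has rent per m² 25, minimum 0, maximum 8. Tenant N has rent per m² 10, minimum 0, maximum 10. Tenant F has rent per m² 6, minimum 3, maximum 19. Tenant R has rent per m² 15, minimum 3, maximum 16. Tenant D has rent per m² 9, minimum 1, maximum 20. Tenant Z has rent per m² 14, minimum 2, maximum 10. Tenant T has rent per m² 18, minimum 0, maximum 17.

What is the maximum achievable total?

Meeting every minimum uses 3+0+0+3+3+1+2+0 = 12 m², leaving 22.
Order the tenants by rent per m²: Tenant P 27 > Tenant B 25 > Tenant T 18 > Tenant R 15 > Tenant Z 14 > Tenant N 10 > Tenant D 9 > Tenant F 6.
Tenant P: +14 to 17 (cap) → 8 left.
Tenant B takes 8 more to reach its cap of 8 → 0 left.
Total = 27×17 + 25×8 + 6×3 + 15×3 + 9×1 + 14×2 = 759.

759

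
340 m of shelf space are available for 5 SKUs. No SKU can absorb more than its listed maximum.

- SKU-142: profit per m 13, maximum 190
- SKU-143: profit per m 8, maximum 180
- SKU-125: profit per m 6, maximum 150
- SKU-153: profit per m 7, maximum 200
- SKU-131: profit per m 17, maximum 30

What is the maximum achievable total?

3940

Highest profit per m first: SKU-131 17 > SKU-142 13 > SKU-143 8 > SKU-153 7 > SKU-125 6.
Give SKU-131 30 to hit its cap of 30 — 310 left.
Give SKU-142 190 to hit its cap of 190 — 120 left.
SKU-143: +120 (room for 180) → 120. Pool exhausted.
Total = 13×190 + 8×120 + 17×30 = 3940.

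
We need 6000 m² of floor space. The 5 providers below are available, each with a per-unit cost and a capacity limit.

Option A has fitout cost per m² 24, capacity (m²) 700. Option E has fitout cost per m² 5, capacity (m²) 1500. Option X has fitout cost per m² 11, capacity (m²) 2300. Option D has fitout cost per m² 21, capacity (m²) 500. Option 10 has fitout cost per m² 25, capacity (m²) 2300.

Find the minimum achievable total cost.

85100

Cheapest first:
Option E at 5: take all 1500 m² — 4500 still needed.
Option X (11): use full 2300 — 2200 m² to go.
Take 500 from Option D at 21 — need 1700 more.
Option A (24): use full 700 — 1000 m² to go.
Option 10 at 25: take 1000 of its 2300 — requirement met.
Cost = 1500×5 + 2300×11 + 500×21 + 700×24 + 1000×25 = 85100.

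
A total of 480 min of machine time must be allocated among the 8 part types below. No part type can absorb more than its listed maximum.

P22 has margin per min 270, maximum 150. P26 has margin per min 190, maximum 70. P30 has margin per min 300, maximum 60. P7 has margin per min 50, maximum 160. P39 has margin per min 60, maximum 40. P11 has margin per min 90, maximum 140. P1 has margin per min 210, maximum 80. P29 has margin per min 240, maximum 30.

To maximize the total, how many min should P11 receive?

90

Rank by margin per min: P30 300 > P22 270 > P29 240 > P1 210 > P26 190 > P11 90 > P39 60 > P7 50.
P30 takes 60 to reach its cap of 60 ; 420 left.
P22: +150 to 150 (cap) ; 270 left.
P29 takes 30 to reach its cap of 30 ; 240 left.
Give P1 80 to hit its cap of 80 ; 160 left.
P26: +70 to 70 (cap) ; 90 left.
P11 has room for 140 but only 90 remain, so it gets 90.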